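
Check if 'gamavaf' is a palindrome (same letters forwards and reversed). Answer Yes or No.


Forward: 'gamavaf'
Reversed: 'favamag'
They differ.

No


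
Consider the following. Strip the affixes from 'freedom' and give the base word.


Remove suffix '-dom' from 'freedom' to get root 'free'.

free


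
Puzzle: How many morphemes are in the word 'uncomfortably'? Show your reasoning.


Decomposition: un- (prefix) + comfort (root) + -able (suffix) + -ly (suffix) = 4 morpheme(s)

4 morphemes


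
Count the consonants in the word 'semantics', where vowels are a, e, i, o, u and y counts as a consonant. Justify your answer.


Consonants in 'semantics': s, m, n, t, c, s = 6 consonants.

6


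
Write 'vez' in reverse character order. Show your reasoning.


Reverse 'vez' character by character: 'zev'.

zev


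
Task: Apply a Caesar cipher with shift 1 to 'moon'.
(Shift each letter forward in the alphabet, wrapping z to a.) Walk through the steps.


Shift each letter by 1: m -> n, o -> p, o -> p, n -> o. Result: 'nppo'.

nppo


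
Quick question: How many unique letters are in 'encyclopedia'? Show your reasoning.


Unique letters in 'encyclopedia': {a, c, d, e, i, l, n, o, p, y} = 10 distinct letters.

10


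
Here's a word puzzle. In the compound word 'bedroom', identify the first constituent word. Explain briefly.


Split 'bedroom' into 'bed' + 'room'. The first part is 'bed'.

bed


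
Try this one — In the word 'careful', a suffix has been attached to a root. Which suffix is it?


The word 'careful' = 'care' (root) + '-ful' (suffix). The suffix is '-ful'.

ful


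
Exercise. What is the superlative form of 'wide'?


Apply superlative formation (ends in e: add -st): 'wide' -> 'widest'.

widest


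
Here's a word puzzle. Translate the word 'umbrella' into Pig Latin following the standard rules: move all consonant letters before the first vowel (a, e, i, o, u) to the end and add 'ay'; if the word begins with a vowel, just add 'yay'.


'umbrella' starts with a vowel, so add 'yay': 'umbrellayay'.

umbrellayay


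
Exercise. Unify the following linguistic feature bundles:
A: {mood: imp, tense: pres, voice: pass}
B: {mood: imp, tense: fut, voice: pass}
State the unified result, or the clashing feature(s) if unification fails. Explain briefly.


Compare features:
mood: A=imp vs B=imp -> unified: imp
tense: A=pres vs B=fut -> CLASH
voice: A=pass vs B=pass -> unified: pass
Clash detected on feature 'tense' (pres vs fut); unification fails.

CLASH on 'tense' (pres vs fut)


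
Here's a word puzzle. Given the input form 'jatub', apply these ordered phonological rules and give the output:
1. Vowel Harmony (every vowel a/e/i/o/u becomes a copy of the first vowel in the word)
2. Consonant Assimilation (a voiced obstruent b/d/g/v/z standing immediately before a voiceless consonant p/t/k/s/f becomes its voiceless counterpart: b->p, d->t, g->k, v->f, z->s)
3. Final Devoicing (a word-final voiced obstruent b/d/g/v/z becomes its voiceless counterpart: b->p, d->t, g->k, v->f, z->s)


Starting form: 'jatub'
Rule 1: Vowel Harmony: all vowels become 'a' (matching first vowel). 'jatub' -> 'jatab'
Rule 2: Consonant Assimilation: no voiced obstruent (b/d/g/v/z) stands immediately before a voiceless consonant (p/t/k/s/f). No change.
Rule 3: Final Devoicing: word-final voiced obstruent 'b' becomes voiceless 'p'. 'jatab' -> 'jatap'
Final form: 'jatap'

jatap


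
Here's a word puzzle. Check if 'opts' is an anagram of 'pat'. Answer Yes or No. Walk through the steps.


Sorted letters of 'opts': 'opst'
Sorted letters of 'pat': 'apt'
They do not match.

No


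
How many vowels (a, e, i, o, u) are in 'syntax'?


Vowels in 'syntax': a = 1 vowels.

1


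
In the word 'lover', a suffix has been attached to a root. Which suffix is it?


The word 'lover' = 'love' (root) + '-er' (suffix). The suffix is '-er'.

er


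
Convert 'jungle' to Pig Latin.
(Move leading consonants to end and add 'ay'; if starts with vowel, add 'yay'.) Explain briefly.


'jungle': move consonant cluster 'j' to end and add 'ay': 'unglejay'.

unglejay


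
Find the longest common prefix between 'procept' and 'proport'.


Compare from the start: 3 characters match: 'pro'. Mismatch at position 4: 'c' vs 'p'.

pro


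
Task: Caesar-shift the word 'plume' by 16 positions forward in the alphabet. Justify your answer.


Shift each letter by 16: p -> f, l -> b, u -> k, m -> c, e -> u. Result: 'fbkcu'.

fbkcu


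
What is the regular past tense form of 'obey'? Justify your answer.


Apply rule: Add -ed. 'obey' becomes 'obeyed'.

obeyed


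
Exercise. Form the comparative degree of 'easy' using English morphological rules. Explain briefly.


Apply comparative formation (consonant + y: change y to i, add -er): 'easy' -> 'easier'.

easier


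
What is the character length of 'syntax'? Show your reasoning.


Spell out 'syntax' and number each letter: s(1), y(2), n(3), t(4), a(5), x(6). Total: 6 letters.

6


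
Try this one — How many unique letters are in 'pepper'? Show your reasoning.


Unique letters in 'pepper': {e, p, r} = 3 distinct letters.

3


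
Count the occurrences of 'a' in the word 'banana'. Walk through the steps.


Letter 'a' in 'banana': found at position(s) 2, 4, 6 = 3 occurrence(s).

3


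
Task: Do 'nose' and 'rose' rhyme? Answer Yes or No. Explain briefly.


Rime (stressed vowel + following sounds) of 'nose': -ose = /oʊz/
Rime of 'rose': -ose = /oʊz/
/oʊz/ and /oʊz/ are the same ending sound, so the words rhyme.

Yes


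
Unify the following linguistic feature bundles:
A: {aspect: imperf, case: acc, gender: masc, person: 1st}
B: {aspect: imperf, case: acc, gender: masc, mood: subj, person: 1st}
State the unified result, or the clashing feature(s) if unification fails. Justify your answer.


Compare features:
aspect: A=imperf vs B=imperf -> unified: imperf
case: A=acc vs B=acc -> unified: acc
gender: A=masc vs B=masc -> unified: masc
mood: A=_ vs B=subj -> unified: subj
person: A=1st vs B=1st -> unified: 1st
No clashes found.

Unified: {aspect: imperf, case: acc, gender: masc, mood: subj, person: 1st}


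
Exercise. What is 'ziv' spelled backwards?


Reverse 'ziv' character by character: 'viz'.

viz


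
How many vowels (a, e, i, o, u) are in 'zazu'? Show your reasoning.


Vowels in 'zazu': a, u = 2 vowels.

2


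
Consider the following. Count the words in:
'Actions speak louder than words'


Split into words: Actions | speak | louder | than | words = 5 words.

5


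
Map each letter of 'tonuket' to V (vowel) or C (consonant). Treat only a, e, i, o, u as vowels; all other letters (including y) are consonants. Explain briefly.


Letter mapping: t = C, o = V, n = C, u = V, k = C, e = V, t = C.

CVCVCVC


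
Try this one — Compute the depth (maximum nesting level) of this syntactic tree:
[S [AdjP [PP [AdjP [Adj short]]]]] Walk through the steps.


Count bracket nesting levels:
'[' at pos 0: depth = 1
'[' at pos 3: depth = 2
'[' at pos 9: depth = 3
'[' at pos 13: depth = 4
'[' at pos 19: depth = 5
Maximum depth reached: 5

5


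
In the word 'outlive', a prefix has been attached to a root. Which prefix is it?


The word 'outlive' = 'out' (prefix) + 'live' (root). The prefix is 'out'.

out


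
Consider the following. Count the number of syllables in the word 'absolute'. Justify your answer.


Break 'absolute' into syllables: ab-so-lute -> ab | so | lute = 3 syllables

3 syllables


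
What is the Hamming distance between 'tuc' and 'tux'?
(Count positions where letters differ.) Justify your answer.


Alignment:
Position 1: 't' vs 't' = match
Position 2: 'u' vs 'u' = match
Position 3: 'c' vs 'x' = DIFFER
Total differences: 1

1


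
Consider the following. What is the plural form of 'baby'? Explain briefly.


Apply rule: Change -y to -ies (consonant + y). 'baby' becomes 'babies'.

babies


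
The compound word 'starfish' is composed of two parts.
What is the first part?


Split 'starfish' into 'star' + 'fish'. The first part is 'star'.

star


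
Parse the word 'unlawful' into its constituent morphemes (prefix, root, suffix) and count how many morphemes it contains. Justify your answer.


Step 1: Identify prefix: 'un' (meaning: not/reverse)
Step 2: Identify root: 'law'
Step 3: Identify suffix(es): 'ful'
Decomposition: un- (prefix: not/reverse) + law (root) + -ful (suffix: full of)
Total morphemes: 3

3 morphemes (un- (prefix: not/reverse) + law (root) + -ful (suffix: full of))


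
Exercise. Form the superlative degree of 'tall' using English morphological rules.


Apply superlative formation (add -est): 'tall' -> 'tallest'.

tallest


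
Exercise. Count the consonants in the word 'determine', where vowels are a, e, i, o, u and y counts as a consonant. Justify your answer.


Consonants in 'determine': d, t, r, m, n = 5 consonants.

5


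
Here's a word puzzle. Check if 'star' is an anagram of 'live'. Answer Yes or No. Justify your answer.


Sorted letters of 'star': 'arst'
Sorted letters of 'live': 'eilv'
They do not match.

No


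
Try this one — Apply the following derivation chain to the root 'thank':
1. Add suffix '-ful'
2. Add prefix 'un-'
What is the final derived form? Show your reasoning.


Step 1: Add suffix '-ful' to 'thank' = 'thankful'
Step 2: Add prefix 'un-' to 'thankful' = 'unthankful'

unthankful


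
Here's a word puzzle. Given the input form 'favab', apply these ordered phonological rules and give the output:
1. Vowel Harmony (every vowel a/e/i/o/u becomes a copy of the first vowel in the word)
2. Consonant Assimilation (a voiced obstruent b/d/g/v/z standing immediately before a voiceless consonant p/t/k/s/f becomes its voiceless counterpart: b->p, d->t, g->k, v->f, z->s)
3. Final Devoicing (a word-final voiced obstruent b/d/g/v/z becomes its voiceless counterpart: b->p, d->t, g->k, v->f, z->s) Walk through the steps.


Starting form: 'favab'
Rule 1: Vowel Harmony: all vowels already match. No change.
Rule 2: Consonant Assimilation: no voiced obstruent (b/d/g/v/z) stands immediately before a voiceless consonant (p/t/k/s/f). No change.
Rule 3: Final Devoicing: word-final voiced obstruent 'b' becomes voiceless 'p'. 'favab' -> 'favap'
Final form: 'favap'

favap


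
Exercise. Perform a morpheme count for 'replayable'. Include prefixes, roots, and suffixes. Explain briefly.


Decomposition: re- (prefix) + play (root) + -able (suffix) = 3 morpheme(s)

3 morphemes


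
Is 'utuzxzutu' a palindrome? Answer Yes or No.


Forward: 'utuzxzutu'
Reversed: 'utuzxzutu'
They are identical.

Yes


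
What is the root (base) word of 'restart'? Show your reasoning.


Remove prefix 're' from 'restart' to get root 'start'.

start


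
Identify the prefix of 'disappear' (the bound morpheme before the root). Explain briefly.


The word 'disappear' = 'dis' (prefix) + 'appear' (root). The prefix is 'dis'.

dis


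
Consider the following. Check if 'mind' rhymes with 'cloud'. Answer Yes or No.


Rime (stressed vowel + following sounds) of 'mind': -ind = /aɪnd/
Rime of 'cloud': -oud = /aʊd/
/aɪnd/ and /aʊd/ are different ending sounds, so the words do not rhyme.

No


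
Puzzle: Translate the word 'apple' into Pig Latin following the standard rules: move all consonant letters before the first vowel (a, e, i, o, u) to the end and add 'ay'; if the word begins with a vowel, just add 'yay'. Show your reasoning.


'apple' starts with a vowel, so add 'yay': 'appleyay'.

appleyay


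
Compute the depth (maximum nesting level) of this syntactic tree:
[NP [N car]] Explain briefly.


Count bracket nesting levels:
'[' at pos 0: depth = 1
'[' at pos 4: depth = 2
Maximum depth reached: 2

2


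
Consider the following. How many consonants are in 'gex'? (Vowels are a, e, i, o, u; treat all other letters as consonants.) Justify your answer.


Consonants in 'gex': g, x = 2 consonants.

2


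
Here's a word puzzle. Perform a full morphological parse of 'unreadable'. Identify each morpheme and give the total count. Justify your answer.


Step 1: Identify prefix: 'un' (meaning: not/reverse)
Step 2: Identify root: 'read'
Step 3: Identify suffix(es): 'able'
Decomposition: un- (prefix: not/reverse) + read (root) + -able (suffix: capable of)
Total morphemes: 3

3 morphemes (un- (prefix: not/reverse) + read (root) + -able (suffix: capable of))


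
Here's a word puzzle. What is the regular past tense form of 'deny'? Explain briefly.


Apply rule: Change -y to -ied. 'deny' becomes 'denied'.

denied


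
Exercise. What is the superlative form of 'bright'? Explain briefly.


Apply superlative formation (add -est): 'bright' -> 'brightest'.

brightest


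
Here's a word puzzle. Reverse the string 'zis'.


Reverse 'zis' character by character: 'siz'.

siz


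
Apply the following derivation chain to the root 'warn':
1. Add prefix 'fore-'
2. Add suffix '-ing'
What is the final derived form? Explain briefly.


Step 1: Add prefix 'fore-' to 'warn' = 'forewarn'
Step 2: Add suffix '-ing' to 'forewarn' = 'forewarning'

forewarning


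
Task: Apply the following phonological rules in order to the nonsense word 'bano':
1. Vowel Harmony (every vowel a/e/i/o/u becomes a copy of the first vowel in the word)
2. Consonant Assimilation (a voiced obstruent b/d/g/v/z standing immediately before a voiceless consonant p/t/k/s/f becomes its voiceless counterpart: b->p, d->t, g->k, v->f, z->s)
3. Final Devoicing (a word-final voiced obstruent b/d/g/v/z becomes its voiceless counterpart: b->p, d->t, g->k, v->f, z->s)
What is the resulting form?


Starting form: 'bano'
Rule 1: Vowel Harmony: all vowels become 'a' (matching first vowel). 'bano' -> 'bana'
Rule 2: Consonant Assimilation: no voiced obstruent (b/d/g/v/z) stands immediately before a voiceless consonant (p/t/k/s/f). No change.
Rule 3: Final Devoicing: the word ends in the vowel 'a', not a consonant. No change.
Final form: 'bana'

bana


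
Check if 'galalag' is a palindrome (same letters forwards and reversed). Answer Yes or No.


Forward: 'galalag'
Reversed: 'galalag'
They are identical.

Yes


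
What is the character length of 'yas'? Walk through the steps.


Spell out 'yas' and number each letter: y(1), a(2), s(3). Total: 3 letters.

3


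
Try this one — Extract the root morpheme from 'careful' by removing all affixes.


Remove suffix '-ful' from 'careful' to get root 'care'.

care


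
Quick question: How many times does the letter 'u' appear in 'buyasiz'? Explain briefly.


Letter 'u' in 'buyasiz': found at position(s) 2 = 1 occurrence(s).

1


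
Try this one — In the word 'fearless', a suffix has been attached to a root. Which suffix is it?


The word 'fearless' = 'fear' (root) + '-less' (suffix). The suffix is '-less'.

less


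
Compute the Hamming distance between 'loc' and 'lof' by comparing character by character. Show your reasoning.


Alignment:
Position 1: 'l' vs 'l' = match
Position 2: 'o' vs 'o' = match
Position 3: 'c' vs 'f' = DIFFER
Total differences: 1

1


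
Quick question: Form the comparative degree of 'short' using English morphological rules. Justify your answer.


Apply comparative formation (add -er): 'short' -> 'shorter'.

shorter


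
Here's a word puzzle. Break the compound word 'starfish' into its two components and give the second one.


Split 'starfish' into 'star' + 'fish'. The second part is 'fish'.

fish


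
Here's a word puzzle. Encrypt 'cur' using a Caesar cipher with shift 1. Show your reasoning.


Shift each letter by 1: c -> d, u -> v, r -> s. Result: 'dvs'.

dvs


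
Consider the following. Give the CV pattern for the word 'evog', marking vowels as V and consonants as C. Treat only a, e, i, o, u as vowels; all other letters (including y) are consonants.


Letter mapping: e = V, v = C, o = V, g = C.

VCVC


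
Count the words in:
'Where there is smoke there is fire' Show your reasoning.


Split into words: Where | there | is | smoke | there | is | fire = 7 words.

7


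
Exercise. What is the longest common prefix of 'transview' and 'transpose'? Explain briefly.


Compare from the start: 5 characters match: 'trans'. Mismatch at position 6: 'v' vs 'p'.

trans


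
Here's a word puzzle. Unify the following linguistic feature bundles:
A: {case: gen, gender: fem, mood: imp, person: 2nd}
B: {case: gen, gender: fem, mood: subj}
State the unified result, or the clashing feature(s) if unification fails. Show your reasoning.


Compare features:
case: A=gen vs B=gen -> unified: gen
gender: A=fem vs B=fem -> unified: fem
mood: A=imp vs B=subj -> CLASH
person: A=2nd vs B=_ -> unified: 2nd
Clash detected on feature 'mood' (imp vs subj); unification fails.

CLASH on 'mood' (imp vs subj)


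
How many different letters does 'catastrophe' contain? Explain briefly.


Unique letters in 'catastrophe': {a, c, e, h, o, p, r, s, t} = 9 distinct letters.

9


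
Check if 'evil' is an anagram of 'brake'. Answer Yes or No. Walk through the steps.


Sorted letters of 'evil': 'eilv'
Sorted letters of 'brake': 'abekr'
They do not match.

No


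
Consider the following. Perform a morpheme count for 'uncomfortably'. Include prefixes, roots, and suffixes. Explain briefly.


Decomposition: un- (prefix) + comfort (root) + -able (suffix) + -ly (suffix) = 4 morpheme(s)

4 morphemes


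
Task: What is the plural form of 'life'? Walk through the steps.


Apply rule: Change -fe to -ves. 'life' becomes 'lives'.

lives


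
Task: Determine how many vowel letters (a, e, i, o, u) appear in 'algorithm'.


Vowels in 'algorithm': a, o, i = 3 vowels.

3


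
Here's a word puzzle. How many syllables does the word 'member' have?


Break 'member' into syllables: mem-ber -> mem | ber = 2 syllables

2 syllables


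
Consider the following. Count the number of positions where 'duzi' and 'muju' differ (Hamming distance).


Alignment:
Position 1: 'd' vs 'm' = DIFFER
Position 2: 'u' vs 'u' = match
Position 3: 'z' vs 'j' = DIFFER
Position 4: 'i' vs 'u' = DIFFER
Total differences: 3

3


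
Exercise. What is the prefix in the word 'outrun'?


The word 'outrun' = 'out' (prefix) + 'run' (root). The prefix is 'out'.

out


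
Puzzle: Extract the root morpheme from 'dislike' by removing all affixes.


Remove prefix 'dis' from 'dislike' to get root 'like'.

like


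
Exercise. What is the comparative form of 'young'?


Apply comparative formation (add -er): 'young' -> 'younger'.

younger


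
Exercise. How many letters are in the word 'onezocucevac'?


Spell out 'onezocucevac' and number each letter: o(1), n(2), e(3), z(4), o(5), c(6), u(7), c(8), e(9), v(10), a(11), c(12). Total: 12 letters.

12


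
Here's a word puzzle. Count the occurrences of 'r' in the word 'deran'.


Letter 'r' in 'deran': found at position(s) 3 = 1 occurrence(s).

1


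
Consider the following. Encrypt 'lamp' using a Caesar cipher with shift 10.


Shift each letter by 10: l -> v, a -> k, m -> w, p -> z. Result: 'vkwz'.

vkwz


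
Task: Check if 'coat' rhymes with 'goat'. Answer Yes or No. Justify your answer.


Rime (stressed vowel + following sounds) of 'coat': -oat = /oʊt/
Rime of 'goat': -oat = /oʊt/
/oʊt/ and /oʊt/ are the same ending sound, so the words rhyme.

Yes


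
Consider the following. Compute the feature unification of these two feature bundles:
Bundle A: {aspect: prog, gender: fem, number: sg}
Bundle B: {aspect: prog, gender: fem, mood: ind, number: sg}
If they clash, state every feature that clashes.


Compare features:
aspect: A=prog vs B=prog -> unified: prog
gender: A=fem vs B=fem -> unified: fem
mood: A=_ vs B=ind -> unified: ind
number: A=sg vs B=sg -> unified: sg
No clashes found.

Unified: {aspect: prog, gender: fem, mood: ind, number: sg}


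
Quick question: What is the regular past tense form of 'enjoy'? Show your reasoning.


Apply rule: Add -ed. 'enjoy' becomes 'enjoyed'.

enjoyed


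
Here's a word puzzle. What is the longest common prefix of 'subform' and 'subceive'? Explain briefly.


Compare from the start: 3 characters match: 'sub'. Mismatch at position 4: 'f' vs 'c'.

sub


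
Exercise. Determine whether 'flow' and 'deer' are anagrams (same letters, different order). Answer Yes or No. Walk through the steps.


Sorted letters of 'flow': 'flow'
Sorted letters of 'deer': 'deer'
They do not match.

No


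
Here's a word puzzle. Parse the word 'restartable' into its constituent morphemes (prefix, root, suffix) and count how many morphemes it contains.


Step 1: Identify prefix: 're' (meaning: again)
Step 2: Identify root: 'start'
Step 3: Identify suffix(es): 'able'
Decomposition: re- (prefix: again) + start (root) + -able (suffix: capable of)
Total morphemes: 3

3 morphemes (re- (prefix: again) + start (root) + -able (suffix: capable of))


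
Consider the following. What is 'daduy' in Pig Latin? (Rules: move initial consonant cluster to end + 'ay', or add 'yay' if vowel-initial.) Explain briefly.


'daduy': move consonant cluster 'd' to end and add 'ay': 'aduyday'.

aduyday


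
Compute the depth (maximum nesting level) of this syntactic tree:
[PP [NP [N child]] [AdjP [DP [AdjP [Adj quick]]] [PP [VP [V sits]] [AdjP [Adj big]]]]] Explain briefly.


Count bracket nesting levels:
'[' at pos 0: depth = 1
'[' at pos 4: depth = 2
'[' at pos 8: depth = 3
'[' at pos 19: depth = 2
'[' at pos 25: depth = 3
'[' at pos 29: depth = 4
'[' at pos 35: depth = 5
'[' at pos 49: depth = 3
'[' at pos 53: depth = 4
'[' at pos 57: depth = 5
'[' at pos 67: depth = 4
'[' at pos 73: depth = 5
Maximum depth reached: 5

5


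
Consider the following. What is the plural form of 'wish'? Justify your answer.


Apply rule: Add -es (sibilant/fricative ending). 'wish' becomes 'wishes'.

wishes


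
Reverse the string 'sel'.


Reverse 'sel' character by character: 'les'.

les


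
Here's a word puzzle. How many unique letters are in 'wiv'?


Unique letters in 'wiv': {i, v, w} = 3 distinct letters.

3


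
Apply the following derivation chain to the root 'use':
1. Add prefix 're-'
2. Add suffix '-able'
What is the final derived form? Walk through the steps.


Step 1: Add prefix 're-' to 'use' = 'reuse'
Step 2: Add suffix '-able' to 'reuse' = 'reusable'

reusable


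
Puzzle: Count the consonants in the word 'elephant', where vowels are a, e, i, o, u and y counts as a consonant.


Consonants in 'elephant': l, p, h, n, t = 5 consonants.

5


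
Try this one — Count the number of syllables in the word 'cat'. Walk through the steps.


Break 'cat' into syllables: cat -> cat = 1 syllable

1 syllable


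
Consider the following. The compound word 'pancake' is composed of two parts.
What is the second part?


Split 'pancake' into 'pan' + 'cake'. The second part is 'cake'.

cake


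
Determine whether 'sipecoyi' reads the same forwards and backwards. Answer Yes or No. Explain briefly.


Forward: 'sipecoyi'
Reversed: 'iyocepis'
They differ.

No


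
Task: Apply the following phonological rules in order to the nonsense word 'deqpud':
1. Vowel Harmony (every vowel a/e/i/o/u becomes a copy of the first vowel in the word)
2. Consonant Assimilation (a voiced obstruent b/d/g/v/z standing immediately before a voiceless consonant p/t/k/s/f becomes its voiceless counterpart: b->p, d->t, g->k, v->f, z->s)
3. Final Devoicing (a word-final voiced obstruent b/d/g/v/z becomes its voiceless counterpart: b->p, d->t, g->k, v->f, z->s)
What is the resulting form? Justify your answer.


Starting form: 'deqpud'
Rule 1: Vowel Harmony: all vowels become 'e' (matching first vowel). 'deqpud' -> 'deqped'
Rule 2: Consonant Assimilation: no voiced obstruent (b/d/g/v/z) stands immediately before a voiceless consonant (p/t/k/s/f). No change.
Rule 3: Final Devoicing: word-final voiced obstruent 'd' becomes voiceless 't'. 'deqped' -> 'deqpet'
Final form: 'deqpet'

deqpet


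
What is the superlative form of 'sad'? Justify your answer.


Apply superlative formation (double final consonant, add -est): 'sad' -> 'saddest'.

saddest


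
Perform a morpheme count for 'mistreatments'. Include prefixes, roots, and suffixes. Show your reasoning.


Decomposition: mis- (prefix) + treat (root) + -ment (suffix) + -s (plural) = 4 morpheme(s)

4 morphemes


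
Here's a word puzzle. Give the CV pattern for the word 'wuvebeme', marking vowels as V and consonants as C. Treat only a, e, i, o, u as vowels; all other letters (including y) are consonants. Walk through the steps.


Letter mapping: w = C, u = V, v = C, e = V, b = C, e = V, m = C, e = V.

CVCVCVCV


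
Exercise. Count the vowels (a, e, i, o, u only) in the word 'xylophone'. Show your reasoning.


Vowels in 'xylophone': o, o, e = 3 vowels.

3


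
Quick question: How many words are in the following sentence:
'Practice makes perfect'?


Split into words: Practice | makes | perfect = 3 words.

3


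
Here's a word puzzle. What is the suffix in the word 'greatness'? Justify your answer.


The word 'greatness' = 'great' (root) + '-ness' (suffix). The suffix is '-ness'.

ness


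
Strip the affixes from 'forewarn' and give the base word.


Remove prefix 'fore' from 'forewarn' to get root 'warn'.

warn


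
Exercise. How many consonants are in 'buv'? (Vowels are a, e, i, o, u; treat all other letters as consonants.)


Consonants in 'buv': b, v = 2 consonants.

2


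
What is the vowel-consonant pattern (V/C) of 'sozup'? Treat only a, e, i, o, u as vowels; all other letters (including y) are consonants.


Letter mapping: s = C, o = V, z = C, u = V, p = C.

CVCVC


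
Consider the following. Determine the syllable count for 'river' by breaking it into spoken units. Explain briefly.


Break 'river' into syllables: riv-er -> riv | er = 2 syllables

2 syllables


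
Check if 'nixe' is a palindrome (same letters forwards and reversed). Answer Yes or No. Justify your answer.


Forward: 'nixe'
Reversed: 'exin'
They differ.

No


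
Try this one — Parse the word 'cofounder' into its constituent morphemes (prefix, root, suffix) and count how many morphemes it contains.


Step 1: Identify prefix: 'co' (meaning: together)
Step 2: Identify root: 'found'
Step 3: Identify suffix(es): 'er'
Decomposition: co- (prefix: together) + found (root) + -er (suffix: one who)
Total morphemes: 3

3 morphemes (co- (prefix: together) + found (root) + -er (suffix: one who))


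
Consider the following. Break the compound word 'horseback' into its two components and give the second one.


Split 'horseback' into 'horse' + 'back'. The second part is 'back'.

back


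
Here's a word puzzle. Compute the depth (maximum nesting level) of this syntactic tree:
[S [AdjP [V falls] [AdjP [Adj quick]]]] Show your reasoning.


Count bracket nesting levels:
'[' at pos 0: depth = 1
'[' at pos 3: depth = 2
'[' at pos 9: depth = 3
'[' at pos 19: depth = 3
'[' at pos 25: depth = 4
Maximum depth reached: 4

4


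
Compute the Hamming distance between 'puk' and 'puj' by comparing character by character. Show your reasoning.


Alignment:
Position 1: 'p' vs 'p' = match
Position 2: 'u' vs 'u' = match
Position 3: 'k' vs 'j' = DIFFER
Total differences: 1

1


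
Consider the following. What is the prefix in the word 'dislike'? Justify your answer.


The word 'dislike' = 'dis' (prefix) + 'like' (root). The prefix is 'dis'.

dis


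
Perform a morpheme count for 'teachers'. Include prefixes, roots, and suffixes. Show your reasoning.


Decomposition: teach (root) + -er (suffix) + -s (plural) = 3 morpheme(s)

3 morphemes


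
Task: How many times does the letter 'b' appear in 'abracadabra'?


Letter 'b' in 'abracadabra': found at position(s) 2, 9 = 2 occurrence(s).

2


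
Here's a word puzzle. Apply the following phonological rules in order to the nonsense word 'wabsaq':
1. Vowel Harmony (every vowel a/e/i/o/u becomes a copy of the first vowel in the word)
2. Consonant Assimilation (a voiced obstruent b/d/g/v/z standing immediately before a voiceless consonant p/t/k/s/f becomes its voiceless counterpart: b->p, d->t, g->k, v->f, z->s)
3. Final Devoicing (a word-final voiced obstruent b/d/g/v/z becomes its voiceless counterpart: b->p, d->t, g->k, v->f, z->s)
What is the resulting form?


Starting form: 'wabsaq'
Rule 1: Vowel Harmony: all vowels already match. No change.
Rule 2: Consonant Assimilation: voiced obstruent before voiceless consonant becomes voiceless ('bs' -> 'ps'). 'wabsaq' -> 'wapsaq'
Rule 3: Final Devoicing: final consonant 'q' is not one of the voiced obstruents b/d/g/v/z. No change.
Final form: 'wapsaq'

wapsaq


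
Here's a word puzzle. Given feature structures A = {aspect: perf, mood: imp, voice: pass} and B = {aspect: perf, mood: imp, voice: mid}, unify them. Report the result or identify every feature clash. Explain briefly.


Compare features:
aspect: A=perf vs B=perf -> unified: perf
mood: A=imp vs B=imp -> unified: imp
voice: A=pass vs B=mid -> CLASH
Clash detected on feature 'voice' (pass vs mid); unification fails.

CLASH on 'voice' (pass vs mid)


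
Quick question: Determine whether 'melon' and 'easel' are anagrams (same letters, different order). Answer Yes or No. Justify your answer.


Sorted letters of 'melon': 'elmno'
Sorted letters of 'easel': 'aeels'
They do not match.

No


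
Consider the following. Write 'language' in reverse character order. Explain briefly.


Reverse 'language' character by character: 'egaugnal'.

egaugnal


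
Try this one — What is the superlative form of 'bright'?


Apply superlative formation (add -est): 'bright' -> 'brightest'.

brightest


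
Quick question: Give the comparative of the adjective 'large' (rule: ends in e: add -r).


Apply comparative formation (ends in e: add -r): 'large' -> 'larger'.

larger


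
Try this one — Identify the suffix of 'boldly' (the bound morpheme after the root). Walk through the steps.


The word 'boldly' = 'bold' (root) + '-ly' (suffix). The suffix is '-ly'.

ly


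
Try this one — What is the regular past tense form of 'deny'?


Apply rule: Change -y to -ied. 'deny' becomes 'denied'.

denied


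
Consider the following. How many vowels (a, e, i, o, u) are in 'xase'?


Vowels in 'xase': a, e = 2 vowels.

2


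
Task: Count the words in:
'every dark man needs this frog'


Split into words: every | dark | man | needs | this | frog = 6 words.

6


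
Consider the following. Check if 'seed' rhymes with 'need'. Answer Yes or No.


Rime (stressed vowel + following sounds) of 'seed': -eed = /iːd/
Rime of 'need': -eed = /iːd/
/iːd/ and /iːd/ are the same ending sound, so the words rhyme.

Yes


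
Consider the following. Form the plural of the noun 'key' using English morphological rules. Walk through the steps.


Apply rule: Add -s. 'key' becomes 'keys'.

keys


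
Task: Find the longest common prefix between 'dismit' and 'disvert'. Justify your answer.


Compare from the start: 3 characters match: 'dis'. Mismatch at position 4: 'm' vs 'v'.

dis


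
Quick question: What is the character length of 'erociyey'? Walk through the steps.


Spell out 'erociyey' and number each letter: e(1), r(2), o(3), c(4), i(5), y(6), e(7), y(8). Total: 8 letters.

8


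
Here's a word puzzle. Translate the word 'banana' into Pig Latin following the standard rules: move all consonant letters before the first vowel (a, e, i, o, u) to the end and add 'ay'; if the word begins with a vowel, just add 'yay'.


'banana': move consonant cluster 'b' to end and add 'ay': 'ananabay'.

ananabay


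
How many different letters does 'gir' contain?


Unique letters in 'gir': {g, i, r} = 3 distinct letters.

3


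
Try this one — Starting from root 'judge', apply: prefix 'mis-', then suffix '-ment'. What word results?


Step 1: Add prefix 'mis-' to 'judge' = 'misjudge'
Step 2: Add suffix '-ment' to 'misjudge' = 'misjudgment'

misjudgment


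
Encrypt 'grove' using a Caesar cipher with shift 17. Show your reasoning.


Shift each letter by 17: g -> x, r -> i, o -> f, v -> m, e -> v. Result: 'xifmv'.

xifmv


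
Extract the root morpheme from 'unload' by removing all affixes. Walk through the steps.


Remove prefix 'un' from 'unload' to get root 'load'.

load


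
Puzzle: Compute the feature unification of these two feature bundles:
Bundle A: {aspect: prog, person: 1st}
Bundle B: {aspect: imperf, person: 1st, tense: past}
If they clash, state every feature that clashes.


Compare features:
aspect: A=prog vs B=imperf -> CLASH
person: A=1st vs B=1st -> unified: 1st
tense: A=_ vs B=past -> unified: past
Clash detected on feature 'aspect' (prog vs imperf); unification fails.

CLASH on 'aspect' (prog vs imperf)


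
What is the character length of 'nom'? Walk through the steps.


Spell out 'nom' and number each letter: n(1), o(2), m(3). Total: 3 letters.

3


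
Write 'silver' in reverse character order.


Reverse 'silver' character by character: 'revlis'.

revlis


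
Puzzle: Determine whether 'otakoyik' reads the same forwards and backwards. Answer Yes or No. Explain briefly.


Forward: 'otakoyik'
Reversed: 'kiyokato'
They differ.

No


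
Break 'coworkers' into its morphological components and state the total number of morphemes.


Step 1: Identify prefix: 'co' (meaning: together)
Step 2: Identify root: 'work'
Step 3: Identify suffix(es): 'er, s'
Decomposition: co- (prefix: together) + work (root) + -er (suffix: one who) + -s (plural)
Total morphemes: 4

4 morphemes (co- (prefix: together) + work (root) + -er (suffix: one who) + -s (plural))


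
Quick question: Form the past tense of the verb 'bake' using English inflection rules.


Apply rule: Add -d (word ends in -e). 'bake' becomes 'baked'.

baked


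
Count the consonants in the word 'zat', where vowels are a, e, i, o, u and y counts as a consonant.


Consonants in 'zat': z, t = 2 consonants.

2


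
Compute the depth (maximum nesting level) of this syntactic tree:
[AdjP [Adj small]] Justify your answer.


Count bracket nesting levels:
'[' at pos 0: depth = 1
'[' at pos 6: depth = 2
Maximum depth reached: 2

2


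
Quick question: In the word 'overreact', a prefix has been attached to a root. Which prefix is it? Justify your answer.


The word 'overreact' = 'over' (prefix) + 'react' (root). The prefix is 'over'.

over


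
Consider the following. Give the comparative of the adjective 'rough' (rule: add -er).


Apply comparative formation (add -er): 'rough' -> 'rougher'.

rougher


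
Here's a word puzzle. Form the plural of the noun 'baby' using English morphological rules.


Apply rule: Change -y to -ies (consonant + y). 'baby' becomes 'babies'.

babies


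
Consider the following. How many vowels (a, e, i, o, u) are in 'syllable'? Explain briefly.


Vowels in 'syllable': a, e = 2 vowels.

2


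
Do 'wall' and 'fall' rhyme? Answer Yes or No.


Rime (stressed vowel + following sounds) of 'wall': -all = /ɔːl/
Rime of 'fall': -all = /ɔːl/
/ɔːl/ and /ɔːl/ are the same ending sound, so the words rhyme.

Yes


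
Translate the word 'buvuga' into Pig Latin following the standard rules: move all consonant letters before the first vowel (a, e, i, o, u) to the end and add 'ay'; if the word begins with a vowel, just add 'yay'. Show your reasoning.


'buvuga': move consonant cluster 'b' to end and add 'ay': 'uvugabay'.

uvugabay


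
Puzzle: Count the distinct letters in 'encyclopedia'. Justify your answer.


Unique letters in 'encyclopedia': {a, c, d, e, i, l, n, o, p, y} = 10 distinct letters.

10


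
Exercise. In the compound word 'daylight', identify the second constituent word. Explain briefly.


Split 'daylight' into 'day' + 'light'. The second part is 'light'.

light


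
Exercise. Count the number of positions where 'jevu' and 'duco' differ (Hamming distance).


Alignment:
Position 1: 'j' vs 'd' = DIFFER
Position 2: 'e' vs 'u' = DIFFER
Position 3: 'v' vs 'c' = DIFFER
Position 4: 'u' vs 'o' = DIFFER
Total differences: 4

4


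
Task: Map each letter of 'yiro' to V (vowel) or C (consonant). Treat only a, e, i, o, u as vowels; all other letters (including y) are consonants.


Letter mapping: y = C, i = V, r = C, o = V.

CVCV


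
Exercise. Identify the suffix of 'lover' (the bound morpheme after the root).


The word 'lover' = 'love' (root) + '-er' (suffix). The suffix is '-er'.

er


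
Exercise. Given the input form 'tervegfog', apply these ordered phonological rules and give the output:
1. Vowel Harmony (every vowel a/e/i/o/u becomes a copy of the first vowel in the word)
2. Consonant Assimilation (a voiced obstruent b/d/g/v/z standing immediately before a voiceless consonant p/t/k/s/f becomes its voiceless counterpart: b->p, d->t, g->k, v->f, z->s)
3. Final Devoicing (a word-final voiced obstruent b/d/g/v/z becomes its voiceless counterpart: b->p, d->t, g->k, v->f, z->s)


Starting form: 'tervegfog'
Rule 1: Vowel Harmony: all vowels become 'e' (matching first vowel). 'tervegfog' -> 'tervegfeg'
Rule 2: Consonant Assimilation: voiced obstruent before voiceless consonant becomes voiceless ('gf' -> 'kf'). 'tervegfeg' -> 'tervekfeg'
Rule 3: Final Devoicing: word-final voiced obstruent 'g' becomes voiceless 'k'. 'tervekfeg' -> 'tervekfek'
Final form: 'tervekfek'

tervekfek


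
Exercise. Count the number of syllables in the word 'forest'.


Break 'forest' into syllables: for-est -> for | est = 2 syllables

2 syllables


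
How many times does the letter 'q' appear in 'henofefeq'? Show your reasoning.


Letter 'q' in 'henofefeq': found at position(s) 9 = 1 occurrence(s).

1


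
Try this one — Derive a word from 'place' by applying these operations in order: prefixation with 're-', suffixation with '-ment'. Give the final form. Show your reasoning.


Step 1: Add prefix 're-' to 'place' = 'replace'
Step 2: Add suffix '-ment' to 'replace' = 'replacement'

replacement


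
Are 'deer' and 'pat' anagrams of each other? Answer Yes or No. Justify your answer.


Sorted letters of 'deer': 'deer'
Sorted letters of 'pat': 'apt'
They do not match.

No


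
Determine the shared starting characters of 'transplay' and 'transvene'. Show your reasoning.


Compare from the start: 5 characters match: 'trans'. Mismatch at position 6: 'p' vs 'v'.

trans


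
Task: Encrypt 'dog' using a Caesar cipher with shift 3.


Shift each letter by 3: d -> g, o -> r, g -> j. Result: 'grj'.

grj


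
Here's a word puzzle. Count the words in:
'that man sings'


Split into words: that | man | sings = 3 words.

3


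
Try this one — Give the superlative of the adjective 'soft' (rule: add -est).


Apply superlative formation (add -est): 'soft' -> 'softest'.

softest


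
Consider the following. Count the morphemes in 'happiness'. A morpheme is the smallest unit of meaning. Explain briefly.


Decomposition: happy (root) + -ness (suffix) = 2 morpheme(s)

2 morphemes


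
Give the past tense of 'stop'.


Apply rule: Double final consonant and add -ed. 'stop' becomes 'stopped'.

stopped


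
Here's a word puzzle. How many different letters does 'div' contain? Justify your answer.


Unique letters in 'div': {d, i, v} = 3 distinct letters.

3


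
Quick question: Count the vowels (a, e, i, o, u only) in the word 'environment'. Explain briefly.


Vowels in 'environment': e, i, o, e = 4 vowels.

4


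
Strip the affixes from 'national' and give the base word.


Remove suffix '-al' from 'national' to get root 'nation'.

nation
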